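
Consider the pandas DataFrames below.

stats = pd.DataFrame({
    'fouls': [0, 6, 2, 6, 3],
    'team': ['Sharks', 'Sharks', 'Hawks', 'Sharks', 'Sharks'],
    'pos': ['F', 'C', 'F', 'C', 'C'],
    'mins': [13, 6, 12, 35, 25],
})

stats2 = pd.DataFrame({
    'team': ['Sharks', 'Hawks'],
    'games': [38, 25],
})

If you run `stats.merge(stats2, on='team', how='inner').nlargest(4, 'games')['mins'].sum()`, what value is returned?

merge on 'team' (how='inner') → 5 rows:
   fouls    team pos  mins  games
0      0  Sharks   F    13     38
1      6  Sharks   C     6     38
2      2   Hawks   F    12     25
3      6  Sharks   C    35     38
4      3  Sharks   C    25     38
take 4 rows with largest games:
   fouls    team pos  mins  games
0      0  Sharks   F    13     38
1      6  Sharks   C     6     38
3      6  Sharks   C    35     38
4      3  Sharks   C    25     38
The sum of column 'mins' is 79.

79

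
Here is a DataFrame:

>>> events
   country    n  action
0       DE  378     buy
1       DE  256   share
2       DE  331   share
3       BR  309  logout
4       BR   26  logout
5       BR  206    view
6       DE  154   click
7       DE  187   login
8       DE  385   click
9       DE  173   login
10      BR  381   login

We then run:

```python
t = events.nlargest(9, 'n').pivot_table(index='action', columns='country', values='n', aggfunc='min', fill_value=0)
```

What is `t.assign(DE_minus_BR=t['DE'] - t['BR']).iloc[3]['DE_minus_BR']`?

take 9 rows with largest n:
   country    n  action
8       DE  385   click
10      BR  381   login
0       DE  378     buy
2       DE  331   share
3       BR  309  logout
1       DE  256   share
5       BR  206    view
7       DE  187   login
9       DE  173   login
pivot: rows=action, cols=country, min(n):
country   BR   DE
action           
buy        0  378
click      0  385
login    381  173
logout   309    0
share      0  256
view     206    0
add column DE_minus_BR = t['DE'] - t['BR']:
country   BR   DE  DE_minus_BR
action                        
buy        0  378          378
click      0  385          385
login    381  173         -208
logout   309    0         -309
share      0  256          256
view     206    0         -206

-309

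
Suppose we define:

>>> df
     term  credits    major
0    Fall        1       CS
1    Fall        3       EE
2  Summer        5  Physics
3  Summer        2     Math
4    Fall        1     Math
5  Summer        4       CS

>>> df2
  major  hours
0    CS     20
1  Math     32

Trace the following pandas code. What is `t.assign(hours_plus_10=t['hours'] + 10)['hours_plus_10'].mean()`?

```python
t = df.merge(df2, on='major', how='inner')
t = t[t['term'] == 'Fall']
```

36.0

merge on 'major' (how='inner') → 4 rows:
     term  credits major  hours
0    Fall        1    CS     20
1  Summer        2  Math     32
2    Fall        1  Math     32
3  Summer        4    CS     20
filter rows where term == 'Fall':
   term  credits major  hours
0  Fall        1    CS     20
2  Fall        1  Math     32
add column hours_plus_10 = t['hours'] + 10:
   term  credits major  hours  hours_plus_10
0  Fall        1    CS     20             30
2  Fall        1  Math     32             42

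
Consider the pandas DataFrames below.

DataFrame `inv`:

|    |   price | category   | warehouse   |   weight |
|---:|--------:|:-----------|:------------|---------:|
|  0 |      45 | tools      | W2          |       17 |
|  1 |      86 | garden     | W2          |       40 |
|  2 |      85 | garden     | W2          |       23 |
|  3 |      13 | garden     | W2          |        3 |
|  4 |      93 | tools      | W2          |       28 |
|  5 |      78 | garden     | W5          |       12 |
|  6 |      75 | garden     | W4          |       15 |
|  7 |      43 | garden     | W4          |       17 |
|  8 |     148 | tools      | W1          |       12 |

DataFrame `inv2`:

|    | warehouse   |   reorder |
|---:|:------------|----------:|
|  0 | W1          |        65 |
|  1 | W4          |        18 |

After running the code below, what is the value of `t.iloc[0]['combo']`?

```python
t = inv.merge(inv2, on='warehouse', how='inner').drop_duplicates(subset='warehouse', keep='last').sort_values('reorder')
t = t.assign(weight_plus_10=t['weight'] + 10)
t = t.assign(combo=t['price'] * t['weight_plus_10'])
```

merge on 'warehouse' (how='inner') → 3 rows:
   price category warehouse  weight  reorder
0     75   garden        W4      15       18
1     43   garden        W4      17       18
2    148    tools        W1      12       65
drop duplicate warehouse (keep=last):
   price category warehouse  weight  reorder
1     43   garden        W4      17       18
2    148    tools        W1      12       65
sort by reorder:
   price category warehouse  weight  reorder
1     43   garden        W4      17       18
2    148    tools        W1      12       65
add column weight_plus_10 = t['weight'] + 10:
   price category warehouse  weight  reorder  weight_plus_10
1     43   garden        W4      17       18              27
2    148    tools        W1      12       65              22
add column combo = t['price'] * t['weight_plus_10']:
   price category warehouse  weight  reorder  weight_plus_10  combo
1     43   garden        W4      17       18              27   1161
2    148    tools        W1      12       65              22   3256
Finally, value at position 0, column 'combo' = 1161.

1161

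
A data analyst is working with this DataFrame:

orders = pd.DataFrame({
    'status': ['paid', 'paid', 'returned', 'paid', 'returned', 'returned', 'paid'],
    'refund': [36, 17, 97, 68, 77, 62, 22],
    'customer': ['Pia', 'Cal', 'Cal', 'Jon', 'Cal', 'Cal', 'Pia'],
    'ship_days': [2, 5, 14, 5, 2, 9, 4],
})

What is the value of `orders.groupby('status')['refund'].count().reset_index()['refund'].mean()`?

3.5

group by status, count of refund:
status
paid        4
returned    3
Name: refund, dtype: int64
reset_index():
     status  refund
0      paid       4
1  returned       3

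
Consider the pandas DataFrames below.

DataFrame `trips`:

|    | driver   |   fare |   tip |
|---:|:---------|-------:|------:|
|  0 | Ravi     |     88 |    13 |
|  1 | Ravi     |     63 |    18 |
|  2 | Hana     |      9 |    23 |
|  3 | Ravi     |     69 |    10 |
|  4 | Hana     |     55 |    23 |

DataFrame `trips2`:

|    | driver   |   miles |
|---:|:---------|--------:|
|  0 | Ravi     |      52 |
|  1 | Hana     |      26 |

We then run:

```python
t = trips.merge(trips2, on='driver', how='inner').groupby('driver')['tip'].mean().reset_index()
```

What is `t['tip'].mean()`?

18.3333333333

merge on 'driver' (how='inner') → 5 rows:
  driver  fare  tip  miles
0   Ravi    88   13     52
1   Ravi    63   18     52
2   Hana     9   23     26
3   Ravi    69   10     52
4   Hana    55   23     26
group by driver, mean of tip:
driver
Hana    23.000000
Ravi    13.666667
Name: tip, dtype: float64
reset_index():
  driver        tip
0   Hana  23.000000
1   Ravi  13.666667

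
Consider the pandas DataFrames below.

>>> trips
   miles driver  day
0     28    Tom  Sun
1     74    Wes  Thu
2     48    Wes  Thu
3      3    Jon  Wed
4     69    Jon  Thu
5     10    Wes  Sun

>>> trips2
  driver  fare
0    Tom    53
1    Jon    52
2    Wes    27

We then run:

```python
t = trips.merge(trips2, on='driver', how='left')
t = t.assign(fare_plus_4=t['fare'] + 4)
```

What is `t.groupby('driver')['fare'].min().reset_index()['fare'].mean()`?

merge on 'driver' (how='left') → 6 rows:
   miles driver  day  fare
0     28    Tom  Sun    53
1     74    Wes  Thu    27
2     48    Wes  Thu    27
3      3    Jon  Wed    52
4     69    Jon  Thu    52
5     10    Wes  Sun    27
add column fare_plus_4 = t['fare'] + 4:
   miles driver  day  fare  fare_plus_4
0     28    Tom  Sun    53           57
1     74    Wes  Thu    27           31
2     48    Wes  Thu    27           31
3      3    Jon  Wed    52           56
4     69    Jon  Thu    52           56
5     10    Wes  Sun    27           31
group by driver, min of fare:
driver
Jon    52
Tom    53
Wes    27
Name: fare, dtype: int64
reset_index():
  driver  fare
0    Jon    52
1    Tom    53
2    Wes    27
mean of column 'fare' → 44.0

44.0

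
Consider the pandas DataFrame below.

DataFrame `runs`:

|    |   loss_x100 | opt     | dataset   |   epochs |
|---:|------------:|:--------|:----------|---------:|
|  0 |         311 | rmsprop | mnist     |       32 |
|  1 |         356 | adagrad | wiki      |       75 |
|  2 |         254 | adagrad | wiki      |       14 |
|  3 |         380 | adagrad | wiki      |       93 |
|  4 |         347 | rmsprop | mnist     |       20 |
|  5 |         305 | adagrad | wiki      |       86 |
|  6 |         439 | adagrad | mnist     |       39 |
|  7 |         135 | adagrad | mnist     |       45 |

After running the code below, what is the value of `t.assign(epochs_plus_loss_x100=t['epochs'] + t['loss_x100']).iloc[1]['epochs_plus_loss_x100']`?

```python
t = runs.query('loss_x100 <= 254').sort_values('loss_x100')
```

268

filter rows where loss_x100 <= 254:
   loss_x100      opt dataset  epochs
2        254  adagrad    wiki      14
7        135  adagrad   mnist      45
sort by loss_x100:
   loss_x100      opt dataset  epochs
7        135  adagrad   mnist      45
2        254  adagrad    wiki      14
add column epochs_plus_loss_x100 = t['epochs'] + t['loss_x100']:
   loss_x100      opt dataset  epochs  epochs_plus_loss_x100
7        135  adagrad   mnist      45                    180
2        254  adagrad    wiki      14                    268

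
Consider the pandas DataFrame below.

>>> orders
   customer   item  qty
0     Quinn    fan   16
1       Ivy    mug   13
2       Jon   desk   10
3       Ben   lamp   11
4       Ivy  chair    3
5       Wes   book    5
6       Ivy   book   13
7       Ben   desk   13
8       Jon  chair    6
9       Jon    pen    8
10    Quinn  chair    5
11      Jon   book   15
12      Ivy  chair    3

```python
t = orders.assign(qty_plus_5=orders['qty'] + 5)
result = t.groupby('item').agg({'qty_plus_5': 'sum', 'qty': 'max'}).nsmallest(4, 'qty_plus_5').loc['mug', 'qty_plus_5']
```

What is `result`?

18

add column qty_plus_5 = orders['qty'] + 5:
   customer   item  qty  qty_plus_5
0     Quinn    fan   16          21
1       Ivy    mug   13          18
2       Jon   desk   10          15
3       Ben   lamp   11          16
4       Ivy  chair    3           8
5       Wes   book    5          10
6       Ivy   book   13          18
7       Ben   desk   13          18
8       Jon  chair    6          11
9       Jon    pen    8          13
10    Quinn  chair    5          10
11      Jon   book   15          20
12      Ivy  chair    3           8
group by item: sum(qty_plus_5), max(qty):
       qty_plus_5  qty
item                  
book           48   15
chair          37    6
desk           33   13
fan            21   16
lamp           16   11
mug            18   13
pen            13    8
take 4 rows with smallest qty_plus_5:
      qty_plus_5  qty
item                 
pen           13    8
lamp          16   11
mug           18   13
fan           21   16
Then the value at row 'mug', column 'qty_plus_5': 18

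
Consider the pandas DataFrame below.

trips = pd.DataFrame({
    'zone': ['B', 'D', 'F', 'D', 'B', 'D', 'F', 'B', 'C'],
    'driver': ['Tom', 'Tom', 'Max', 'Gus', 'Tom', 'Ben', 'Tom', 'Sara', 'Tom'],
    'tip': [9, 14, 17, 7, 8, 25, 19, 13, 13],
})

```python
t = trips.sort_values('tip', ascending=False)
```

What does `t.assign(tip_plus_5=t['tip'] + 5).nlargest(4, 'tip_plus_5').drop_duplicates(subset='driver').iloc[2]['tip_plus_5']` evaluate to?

22

sort by tip descending:
  zone driver  tip
5    D    Ben   25
6    F    Tom   19
2    F    Max   17
1    D    Tom   14
7    B   Sara   13
8    C    Tom   13
0    B    Tom    9
4    B    Tom    8
3    D    Gus    7
add column tip_plus_5 = t['tip'] + 5:
  zone driver  tip  tip_plus_5
5    D    Ben   25          30
6    F    Tom   19          24
2    F    Max   17          22
1    D    Tom   14          19
7    B   Sara   13          18
8    C    Tom   13          18
0    B    Tom    9          14
4    B    Tom    8          13
3    D    Gus    7          12
take 4 rows with largest tip_plus_5:
  zone driver  tip  tip_plus_5
5    D    Ben   25          30
6    F    Tom   19          24
2    F    Max   17          22
1    D    Tom   14          19
drop duplicate driver (keep=first):
  zone driver  tip  tip_plus_5
5    D    Ben   25          30
6    F    Tom   19          24
2    F    Max   17          22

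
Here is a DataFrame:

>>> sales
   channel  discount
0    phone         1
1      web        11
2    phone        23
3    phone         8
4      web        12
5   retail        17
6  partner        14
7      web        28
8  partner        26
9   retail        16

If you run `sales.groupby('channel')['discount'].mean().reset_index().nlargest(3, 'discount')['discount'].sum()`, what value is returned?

53.5

group by channel, mean of discount:
channel
partner    20.000000
phone      10.666667
retail     16.500000
web        17.000000
Name: discount, dtype: float64
reset_index():
   channel   discount
0  partner  20.000000
1    phone  10.666667
2   retail  16.500000
3      web  17.000000
take 3 rows with largest discount:
   channel  discount
0  partner      20.0
3      web      17.0
2   retail      16.5
sum of column 'discount' → 53.5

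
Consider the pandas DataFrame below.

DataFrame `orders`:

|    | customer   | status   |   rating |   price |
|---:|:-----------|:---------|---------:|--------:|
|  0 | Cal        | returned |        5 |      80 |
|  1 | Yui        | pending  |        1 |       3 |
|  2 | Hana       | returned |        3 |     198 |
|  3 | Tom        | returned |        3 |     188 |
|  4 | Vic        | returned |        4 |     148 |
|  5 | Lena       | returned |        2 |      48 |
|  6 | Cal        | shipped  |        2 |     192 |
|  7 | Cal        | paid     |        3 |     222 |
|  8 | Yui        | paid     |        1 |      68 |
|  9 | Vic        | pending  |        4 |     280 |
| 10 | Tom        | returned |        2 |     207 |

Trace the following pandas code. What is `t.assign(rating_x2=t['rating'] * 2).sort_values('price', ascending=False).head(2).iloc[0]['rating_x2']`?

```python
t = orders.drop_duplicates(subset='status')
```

6

drop duplicate status (keep=first):
  customer    status  rating  price
0      Cal  returned       5     80
1      Yui   pending       1      3
6      Cal   shipped       2    192
7      Cal      paid       3    222
add column rating_x2 = t['rating'] * 2:
  customer    status  rating  price  rating_x2
0      Cal  returned       5     80         10
1      Yui   pending       1      3          2
6      Cal   shipped       2    192          4
7      Cal      paid       3    222          6
sort by price descending:
  customer    status  rating  price  rating_x2
7      Cal      paid       3    222          6
6      Cal   shipped       2    192          4
0      Cal  returned       5     80         10
1      Yui   pending       1      3          2
take first 2 rows:
  customer   status  rating  price  rating_x2
7      Cal     paid       3    222          6
6      Cal  shipped       2    192          4
Finally, value at position 0, column 'rating_x2' = 6.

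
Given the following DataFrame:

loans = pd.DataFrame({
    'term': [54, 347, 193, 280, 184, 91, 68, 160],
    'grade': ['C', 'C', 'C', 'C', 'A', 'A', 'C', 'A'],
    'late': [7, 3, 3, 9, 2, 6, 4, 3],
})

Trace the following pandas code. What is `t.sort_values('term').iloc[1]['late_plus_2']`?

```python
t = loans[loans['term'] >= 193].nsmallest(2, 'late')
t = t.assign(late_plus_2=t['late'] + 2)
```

filter rows where term >= 193:
   term grade  late
1   347     C     3
2   193     C     3
3   280     C     9
take 2 rows with smallest late:
   term grade  late
1   347     C     3
2   193     C     3
add column late_plus_2 = t['late'] + 2:
   term grade  late  late_plus_2
1   347     C     3            5
2   193     C     3            5
sort by term:
   term grade  late  late_plus_2
2   193     C     3            5
1   347     C     3            5
value at position 1, column 'late_plus_2' → 5

5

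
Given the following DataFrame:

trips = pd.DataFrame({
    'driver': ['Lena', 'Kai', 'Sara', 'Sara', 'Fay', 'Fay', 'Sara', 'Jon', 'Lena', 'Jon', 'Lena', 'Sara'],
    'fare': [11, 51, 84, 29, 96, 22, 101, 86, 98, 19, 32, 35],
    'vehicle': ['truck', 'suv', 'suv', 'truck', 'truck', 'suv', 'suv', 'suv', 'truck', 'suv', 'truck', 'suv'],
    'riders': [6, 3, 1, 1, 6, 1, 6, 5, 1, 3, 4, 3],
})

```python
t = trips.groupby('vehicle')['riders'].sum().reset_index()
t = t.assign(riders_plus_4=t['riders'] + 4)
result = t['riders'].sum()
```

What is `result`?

group by vehicle, sum of riders:
vehicle
suv      22
truck    18
Name: riders, dtype: int64
reset_index():
  vehicle  riders
0     suv      22
1   truck      18
add column riders_plus_4 = t['riders'] + 4:
  vehicle  riders  riders_plus_4
0     suv      22             26
1   truck      18             22
Hence 40.

40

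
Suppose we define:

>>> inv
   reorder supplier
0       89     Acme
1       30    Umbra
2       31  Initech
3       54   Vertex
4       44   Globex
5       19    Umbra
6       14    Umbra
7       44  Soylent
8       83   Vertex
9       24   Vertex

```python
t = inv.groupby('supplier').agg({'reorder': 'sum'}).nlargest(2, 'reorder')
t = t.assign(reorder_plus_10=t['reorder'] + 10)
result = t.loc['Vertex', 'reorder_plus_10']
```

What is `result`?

171

group by supplier, sum of reorder:
          reorder
supplier         
Acme           89
Globex         44
Initech        31
Soylent        44
Umbra          63
Vertex        161
take 2 rows with largest reorder:
          reorder
supplier         
Vertex        161
Acme           89
add column reorder_plus_10 = t['reorder'] + 10:
          reorder  reorder_plus_10
supplier                          
Vertex        161              171
Acme           89               99
Hence 171.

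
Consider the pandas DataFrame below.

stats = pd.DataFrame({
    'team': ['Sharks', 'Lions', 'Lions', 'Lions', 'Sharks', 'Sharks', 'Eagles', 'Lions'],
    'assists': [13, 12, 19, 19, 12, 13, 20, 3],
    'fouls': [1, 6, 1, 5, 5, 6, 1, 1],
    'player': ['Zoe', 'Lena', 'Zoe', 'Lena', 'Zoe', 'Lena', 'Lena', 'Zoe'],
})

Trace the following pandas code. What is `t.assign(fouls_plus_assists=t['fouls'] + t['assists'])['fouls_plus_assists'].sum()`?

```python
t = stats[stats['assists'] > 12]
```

filter rows where assists > 12:
     team  assists  fouls player
0  Sharks       13      1    Zoe
2   Lions       19      1    Zoe
3   Lions       19      5   Lena
5  Sharks       13      6   Lena
6  Eagles       20      1   Lena
add column fouls_plus_assists = t['fouls'] + t['assists']:
     team  assists  fouls player  fouls_plus_assists
0  Sharks       13      1    Zoe                  14
2   Lions       19      1    Zoe                  20
3   Lions       19      5   Lena                  24
5  Sharks       13      6   Lena                  19
6  Eagles       20      1   Lena                  21
Finally, sum of column 'fouls_plus_assists' = 98.

98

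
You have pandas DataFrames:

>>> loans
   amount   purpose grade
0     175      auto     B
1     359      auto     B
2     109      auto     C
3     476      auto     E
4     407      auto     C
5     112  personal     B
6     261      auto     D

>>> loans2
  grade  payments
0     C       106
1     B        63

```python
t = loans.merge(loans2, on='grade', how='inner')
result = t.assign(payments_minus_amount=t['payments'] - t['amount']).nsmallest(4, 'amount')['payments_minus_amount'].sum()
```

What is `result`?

-460

merge on 'grade' (how='inner') → 5 rows:
   amount   purpose grade  payments
0     175      auto     B        63
1     359      auto     B        63
2     109      auto     C       106
3     407      auto     C       106
4     112  personal     B        63
add column payments_minus_amount = t['payments'] - t['amount']:
   amount   purpose grade  payments  payments_minus_amount
0     175      auto     B        63                   -112
1     359      auto     B        63                   -296
2     109      auto     C       106                     -3
3     407      auto     C       106                   -301
4     112  personal     B        63                    -49
take 4 rows with smallest amount:
   amount   purpose grade  payments  payments_minus_amount
2     109      auto     C       106                     -3
4     112  personal     B        63                    -49
0     175      auto     B        63                   -112
1     359      auto     B        63                   -296
Then the sum of column 'payments_minus_amount': -460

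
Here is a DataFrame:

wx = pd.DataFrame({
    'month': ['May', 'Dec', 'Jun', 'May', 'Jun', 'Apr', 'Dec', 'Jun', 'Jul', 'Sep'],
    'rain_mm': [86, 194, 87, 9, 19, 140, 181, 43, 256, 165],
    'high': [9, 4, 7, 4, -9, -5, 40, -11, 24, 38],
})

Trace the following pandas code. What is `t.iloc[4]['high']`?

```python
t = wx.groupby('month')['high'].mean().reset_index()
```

6.5

group by month, mean of high:
month
Apr    -5.000000
Dec    22.000000
Jul    24.000000
Jun    -4.333333
May     6.500000
Sep    38.000000
Name: high, dtype: float64
reset_index():
  month       high
0   Apr  -5.000000
1   Dec  22.000000
2   Jul  24.000000
3   Jun  -4.333333
4   May   6.500000
5   Sep  38.000000
Finally, value at position 4, column 'high' = 6.5.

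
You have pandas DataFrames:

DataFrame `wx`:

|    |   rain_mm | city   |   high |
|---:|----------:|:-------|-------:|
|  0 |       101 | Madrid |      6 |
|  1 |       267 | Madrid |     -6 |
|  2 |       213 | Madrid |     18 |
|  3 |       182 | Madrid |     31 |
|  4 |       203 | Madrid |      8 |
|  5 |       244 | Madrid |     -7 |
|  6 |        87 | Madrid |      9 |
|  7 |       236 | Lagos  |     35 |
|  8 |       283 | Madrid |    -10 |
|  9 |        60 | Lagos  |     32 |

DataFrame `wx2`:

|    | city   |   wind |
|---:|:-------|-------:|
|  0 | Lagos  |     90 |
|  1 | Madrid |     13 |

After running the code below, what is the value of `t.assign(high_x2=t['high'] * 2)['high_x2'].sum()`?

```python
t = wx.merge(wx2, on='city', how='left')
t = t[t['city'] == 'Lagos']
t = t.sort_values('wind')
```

134

merge on 'city' (how='left') → 10 rows:
   rain_mm    city  high  wind
0      101  Madrid     6    13
1      267  Madrid    -6    13
2      213  Madrid    18    13
3      182  Madrid    31    13
4      203  Madrid     8    13
5      244  Madrid    -7    13
6       87  Madrid     9    13
7      236   Lagos    35    90
8      283  Madrid   -10    13
9       60   Lagos    32    90
filter rows where city == 'Lagos':
   rain_mm   city  high  wind
7      236  Lagos    35    90
9       60  Lagos    32    90
sort by wind:
   rain_mm   city  high  wind
7      236  Lagos    35    90
9       60  Lagos    32    90
add column high_x2 = t['high'] * 2:
   rain_mm   city  high  wind  high_x2
7      236  Lagos    35    90       70
9       60  Lagos    32    90       64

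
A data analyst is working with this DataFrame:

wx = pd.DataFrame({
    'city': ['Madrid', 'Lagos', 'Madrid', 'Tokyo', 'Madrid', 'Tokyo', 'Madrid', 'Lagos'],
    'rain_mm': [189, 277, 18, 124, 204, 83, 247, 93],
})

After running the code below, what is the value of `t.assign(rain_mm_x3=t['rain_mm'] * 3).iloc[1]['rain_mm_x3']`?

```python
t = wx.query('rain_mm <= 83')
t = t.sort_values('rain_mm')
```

filter rows where rain_mm <= 83:
     city  rain_mm
2  Madrid       18
5   Tokyo       83
sort by rain_mm:
     city  rain_mm
2  Madrid       18
5   Tokyo       83
add column rain_mm_x3 = t['rain_mm'] * 3:
     city  rain_mm  rain_mm_x3
2  Madrid       18          54
5   Tokyo       83         249
So iloc[1]['rain_mm_x3'] = 249.

249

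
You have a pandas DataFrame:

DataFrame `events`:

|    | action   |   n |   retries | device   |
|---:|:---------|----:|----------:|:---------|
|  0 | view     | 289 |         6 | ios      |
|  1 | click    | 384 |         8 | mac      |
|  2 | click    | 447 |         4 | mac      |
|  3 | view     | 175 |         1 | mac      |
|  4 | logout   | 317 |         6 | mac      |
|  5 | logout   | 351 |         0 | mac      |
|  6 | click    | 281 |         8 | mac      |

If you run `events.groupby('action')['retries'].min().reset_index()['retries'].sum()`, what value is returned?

5

group by action, min of retries:
action
click     4
logout    0
view      1
Name: retries, dtype: int64
reset_index():
   action  retries
0   click        4
1  logout        0
2    view        1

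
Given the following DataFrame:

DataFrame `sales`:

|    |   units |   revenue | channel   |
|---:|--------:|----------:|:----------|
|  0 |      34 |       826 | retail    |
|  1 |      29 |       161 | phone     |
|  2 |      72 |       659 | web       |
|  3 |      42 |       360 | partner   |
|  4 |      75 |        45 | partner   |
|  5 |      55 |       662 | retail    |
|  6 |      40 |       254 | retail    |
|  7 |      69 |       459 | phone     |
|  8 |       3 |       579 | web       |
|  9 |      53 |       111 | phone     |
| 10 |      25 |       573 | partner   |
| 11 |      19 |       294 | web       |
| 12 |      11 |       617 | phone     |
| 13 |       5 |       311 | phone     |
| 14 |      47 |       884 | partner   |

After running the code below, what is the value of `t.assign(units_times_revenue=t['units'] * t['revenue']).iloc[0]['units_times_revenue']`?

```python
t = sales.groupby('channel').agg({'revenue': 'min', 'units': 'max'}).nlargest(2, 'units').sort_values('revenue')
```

group by channel: min(revenue), max(units):
         revenue  units
channel                
partner       45     75
phone        111     69
retail       254     55
web          294     72
take 2 rows with largest units:
         revenue  units
channel                
partner       45     75
web          294     72
sort by revenue:
         revenue  units
channel                
partner       45     75
web          294     72
add column units_times_revenue = t['units'] * t['revenue']:
         revenue  units  units_times_revenue
channel                                     
partner       45     75                 3375
web          294     72                21168
value at position 0, column 'units_times_revenue' → 3375

3375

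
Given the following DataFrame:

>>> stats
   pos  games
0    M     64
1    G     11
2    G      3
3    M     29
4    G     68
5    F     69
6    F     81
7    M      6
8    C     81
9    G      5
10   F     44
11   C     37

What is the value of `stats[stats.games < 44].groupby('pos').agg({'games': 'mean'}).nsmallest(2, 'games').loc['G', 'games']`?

filter rows where games < 44:
   pos  games
1    G     11
2    G      3
3    M     29
7    M      6
9    G      5
11   C     37
group by pos, mean of games:
         games
pos           
C    37.000000
G     6.333333
M    17.500000
take 2 rows with smallest games:
         games
pos           
G     6.333333
M    17.500000
Hence 6.33333333333.

6.33333333333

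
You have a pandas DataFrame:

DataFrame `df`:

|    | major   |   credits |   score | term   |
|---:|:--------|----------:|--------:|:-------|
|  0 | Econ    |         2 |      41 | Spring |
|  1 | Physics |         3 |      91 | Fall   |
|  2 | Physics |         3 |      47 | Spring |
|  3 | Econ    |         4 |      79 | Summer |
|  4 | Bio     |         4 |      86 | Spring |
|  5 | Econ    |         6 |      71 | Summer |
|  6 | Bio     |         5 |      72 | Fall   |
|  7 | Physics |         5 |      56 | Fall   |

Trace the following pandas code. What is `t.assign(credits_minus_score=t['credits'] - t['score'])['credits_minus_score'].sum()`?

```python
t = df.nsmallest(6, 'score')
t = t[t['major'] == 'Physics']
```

-95

take 6 rows with smallest score:
     major  credits  score    term
0     Econ        2     41  Spring
2  Physics        3     47  Spring
7  Physics        5     56    Fall
5     Econ        6     71  Summer
6      Bio        5     72    Fall
3     Econ        4     79  Summer
filter rows where major == 'Physics':
     major  credits  score    term
2  Physics        3     47  Spring
7  Physics        5     56    Fall
add column credits_minus_score = t['credits'] - t['score']:
     major  credits  score    term  credits_minus_score
2  Physics        3     47  Spring                  -44
7  Physics        5     56    Fall                  -51
Then the sum of column 'credits_minus_score': -95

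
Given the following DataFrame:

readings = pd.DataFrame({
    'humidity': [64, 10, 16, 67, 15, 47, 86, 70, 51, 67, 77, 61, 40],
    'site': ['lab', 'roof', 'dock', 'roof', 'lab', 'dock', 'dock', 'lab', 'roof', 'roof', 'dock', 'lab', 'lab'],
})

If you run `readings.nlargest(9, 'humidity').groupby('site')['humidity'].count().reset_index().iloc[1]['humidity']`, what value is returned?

3

take 9 rows with largest humidity:
    humidity  site
6         86  dock
10        77  dock
7         70   lab
3         67  roof
9         67  roof
0         64   lab
11        61   lab
8         51  roof
5         47  dock
group by site, count of humidity:
site
dock    3
lab     3
roof    3
Name: humidity, dtype: int64
reset_index():
   site  humidity
0  dock         3
1   lab         3
2  roof         3
Hence 3.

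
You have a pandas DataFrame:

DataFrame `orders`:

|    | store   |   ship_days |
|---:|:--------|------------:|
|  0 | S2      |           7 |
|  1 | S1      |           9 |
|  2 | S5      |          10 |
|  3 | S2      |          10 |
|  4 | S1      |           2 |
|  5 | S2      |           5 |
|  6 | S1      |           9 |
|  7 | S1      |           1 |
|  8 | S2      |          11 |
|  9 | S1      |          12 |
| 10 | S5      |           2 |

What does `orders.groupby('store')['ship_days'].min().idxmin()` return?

S1

group by store, min of ship_days:
store
S1    1
S2    5
S5    2
Name: ship_days, dtype: int64
Reading off the label with the smallest value, we get S1.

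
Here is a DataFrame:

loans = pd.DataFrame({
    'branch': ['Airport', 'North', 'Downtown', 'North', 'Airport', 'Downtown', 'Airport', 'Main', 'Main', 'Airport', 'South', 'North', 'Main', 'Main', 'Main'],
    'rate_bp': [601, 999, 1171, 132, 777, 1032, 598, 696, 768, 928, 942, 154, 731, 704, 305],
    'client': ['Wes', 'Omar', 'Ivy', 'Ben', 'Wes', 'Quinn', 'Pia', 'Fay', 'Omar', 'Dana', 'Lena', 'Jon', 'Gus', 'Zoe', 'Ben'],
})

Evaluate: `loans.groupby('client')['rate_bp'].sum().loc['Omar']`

group by client, sum of rate_bp:
client
Ben       437
Dana      928
Fay       696
Gus       731
Ivy      1171
Jon       154
Lena      942
Omar     1767
Pia       598
Quinn    1032
Wes      1378
Zoe       704
Name: rate_bp, dtype: int64
The value at index 'Omar' is 1767.

1767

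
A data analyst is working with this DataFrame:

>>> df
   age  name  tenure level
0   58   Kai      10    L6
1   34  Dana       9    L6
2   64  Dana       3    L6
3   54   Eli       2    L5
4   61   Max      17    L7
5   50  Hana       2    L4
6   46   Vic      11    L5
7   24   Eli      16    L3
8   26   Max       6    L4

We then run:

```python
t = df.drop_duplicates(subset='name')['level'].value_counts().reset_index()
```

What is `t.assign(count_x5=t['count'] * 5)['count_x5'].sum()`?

drop duplicate name (keep=first):
   age  name  tenure level
0   58   Kai      10    L6
1   34  Dana       9    L6
3   54   Eli       2    L5
4   61   Max      17    L7
5   50  Hana       2    L4
6   46   Vic      11    L5
value_counts of level:
level
L6    2
L5    2
L7    1
L4    1
Name: count, dtype: int64
reset_index():
  level  count
0    L6      2
1    L5      2
2    L7      1
3    L4      1
add column count_x5 = t['count'] * 5:
  level  count  count_x5
0    L6      2        10
1    L5      2        10
2    L7      1         5
3    L4      1         5
Then the sum of column 'count_x5': 30

30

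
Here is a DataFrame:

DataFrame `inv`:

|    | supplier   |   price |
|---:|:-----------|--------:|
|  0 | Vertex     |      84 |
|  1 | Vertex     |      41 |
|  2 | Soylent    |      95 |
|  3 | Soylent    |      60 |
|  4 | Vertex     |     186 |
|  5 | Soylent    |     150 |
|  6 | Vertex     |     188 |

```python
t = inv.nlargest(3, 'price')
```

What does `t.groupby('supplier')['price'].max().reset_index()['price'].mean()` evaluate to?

take 3 rows with largest price:
  supplier  price
6   Vertex    188
4   Vertex    186
5  Soylent    150
group by supplier, max of price:
supplier
Soylent    150
Vertex     188
Name: price, dtype: int64
reset_index():
  supplier  price
0  Soylent    150
1   Vertex    188
Finally, mean of column 'price' = 169.0.

169.0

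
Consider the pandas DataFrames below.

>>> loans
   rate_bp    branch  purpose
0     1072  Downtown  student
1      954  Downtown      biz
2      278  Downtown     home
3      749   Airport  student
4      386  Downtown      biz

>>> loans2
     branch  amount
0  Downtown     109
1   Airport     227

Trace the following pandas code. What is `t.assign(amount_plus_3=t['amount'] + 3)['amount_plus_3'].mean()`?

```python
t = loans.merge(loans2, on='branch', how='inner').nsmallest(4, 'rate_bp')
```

merge on 'branch' (how='inner') → 5 rows:
   rate_bp    branch  purpose  amount
0     1072  Downtown  student     109
1      954  Downtown      biz     109
2      278  Downtown     home     109
3      749   Airport  student     227
4      386  Downtown      biz     109
take 4 rows with smallest rate_bp:
   rate_bp    branch  purpose  amount
2      278  Downtown     home     109
4      386  Downtown      biz     109
3      749   Airport  student     227
1      954  Downtown      biz     109
add column amount_plus_3 = t['amount'] + 3:
   rate_bp    branch  purpose  amount  amount_plus_3
2      278  Downtown     home     109            112
4      386  Downtown      biz     109            112
3      749   Airport  student     227            230
1      954  Downtown      biz     109            112
The mean of column 'amount_plus_3' is 141.5.

141.5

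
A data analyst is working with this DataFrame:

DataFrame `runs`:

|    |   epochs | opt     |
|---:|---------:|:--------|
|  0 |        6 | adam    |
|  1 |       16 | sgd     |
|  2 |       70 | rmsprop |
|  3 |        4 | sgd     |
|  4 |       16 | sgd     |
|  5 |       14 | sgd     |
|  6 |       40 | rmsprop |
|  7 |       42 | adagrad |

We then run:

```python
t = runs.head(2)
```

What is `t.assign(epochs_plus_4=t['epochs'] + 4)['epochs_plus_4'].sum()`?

take first 2 rows:
   epochs   opt
0       6  adam
1      16   sgd
add column epochs_plus_4 = t['epochs'] + 4:
   epochs   opt  epochs_plus_4
0       6  adam             10
1      16   sgd             20
The sum of column 'epochs_plus_4' is 30.

30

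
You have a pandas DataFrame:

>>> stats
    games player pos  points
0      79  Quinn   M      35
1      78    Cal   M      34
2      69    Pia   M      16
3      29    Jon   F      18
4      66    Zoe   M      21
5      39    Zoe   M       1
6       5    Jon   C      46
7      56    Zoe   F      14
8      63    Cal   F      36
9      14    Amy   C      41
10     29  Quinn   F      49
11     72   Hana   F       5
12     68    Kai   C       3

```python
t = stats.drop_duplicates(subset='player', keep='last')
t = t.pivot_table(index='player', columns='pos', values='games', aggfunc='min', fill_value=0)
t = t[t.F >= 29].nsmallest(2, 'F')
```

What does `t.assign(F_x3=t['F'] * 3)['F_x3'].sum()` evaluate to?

drop duplicate player (keep=last):
    games player pos  points
2      69    Pia   M      16
6       5    Jon   C      46
7      56    Zoe   F      14
8      63    Cal   F      36
9      14    Amy   C      41
10     29  Quinn   F      49
11     72   Hana   F       5
12     68    Kai   C       3
pivot: rows=player, cols=pos, min(games):
pos      C   F   M
player            
Amy     14   0   0
Cal      0  63   0
Hana     0  72   0
Jon      5   0   0
Kai     68   0   0
Pia      0   0  69
Quinn    0  29   0
Zoe      0  56   0
filter rows where F >= 29:
pos     C   F  M
player          
Cal     0  63  0
Hana    0  72  0
Quinn   0  29  0
Zoe     0  56  0
take 2 rows with smallest F:
pos     C   F  M
player          
Quinn   0  29  0
Zoe     0  56  0
add column F_x3 = t['F'] * 3:
pos     C   F  M  F_x3
player                
Quinn   0  29  0    87
Zoe     0  56  0   168
Taking the sum of column 'F_x3' gives 255.

255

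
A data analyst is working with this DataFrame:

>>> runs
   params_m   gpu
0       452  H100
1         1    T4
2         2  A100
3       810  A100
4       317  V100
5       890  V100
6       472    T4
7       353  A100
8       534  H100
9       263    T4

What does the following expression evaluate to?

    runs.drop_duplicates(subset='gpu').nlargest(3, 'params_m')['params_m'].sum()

771

drop duplicate gpu (keep=first):
   params_m   gpu
0       452  H100
1         1    T4
2         2  A100
4       317  V100
take 3 rows with largest params_m:
   params_m   gpu
0       452  H100
4       317  V100
2         2  A100
Hence 771.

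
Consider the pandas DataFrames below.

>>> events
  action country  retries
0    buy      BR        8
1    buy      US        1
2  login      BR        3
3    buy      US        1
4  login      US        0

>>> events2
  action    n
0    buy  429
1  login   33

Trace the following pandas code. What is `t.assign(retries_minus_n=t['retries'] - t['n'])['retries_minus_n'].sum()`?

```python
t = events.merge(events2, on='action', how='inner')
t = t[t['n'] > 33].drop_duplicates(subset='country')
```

merge on 'action' (how='inner') → 5 rows:
  action country  retries    n
0    buy      BR        8  429
1    buy      US        1  429
2  login      BR        3   33
3    buy      US        1  429
4  login      US        0   33
filter rows where n > 33:
  action country  retries    n
0    buy      BR        8  429
1    buy      US        1  429
3    buy      US        1  429
drop duplicate country (keep=first):
  action country  retries    n
0    buy      BR        8  429
1    buy      US        1  429
add column retries_minus_n = t['retries'] - t['n']:
  action country  retries    n  retries_minus_n
0    buy      BR        8  429             -421
1    buy      US        1  429             -428
Then the sum of column 'retries_minus_n': -849

-849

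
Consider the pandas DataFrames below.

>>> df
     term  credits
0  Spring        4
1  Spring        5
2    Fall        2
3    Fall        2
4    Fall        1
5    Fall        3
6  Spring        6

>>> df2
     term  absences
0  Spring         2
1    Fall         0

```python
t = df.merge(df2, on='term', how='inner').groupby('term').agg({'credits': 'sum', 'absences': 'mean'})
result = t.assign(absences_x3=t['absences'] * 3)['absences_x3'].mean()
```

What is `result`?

3.0

merge on 'term' (how='inner') → 7 rows:
     term  credits  absences
0  Spring        4         2
1  Spring        5         2
2    Fall        2         0
3    Fall        2         0
4    Fall        1         0
5    Fall        3         0
6  Spring        6         2
group by term: sum(credits), mean(absences):
        credits  absences
term                     
Fall          8       0.0
Spring       15       2.0
add column absences_x3 = t['absences'] * 3:
        credits  absences  absences_x3
term                                  
Fall          8       0.0          0.0
Spring       15       2.0          6.0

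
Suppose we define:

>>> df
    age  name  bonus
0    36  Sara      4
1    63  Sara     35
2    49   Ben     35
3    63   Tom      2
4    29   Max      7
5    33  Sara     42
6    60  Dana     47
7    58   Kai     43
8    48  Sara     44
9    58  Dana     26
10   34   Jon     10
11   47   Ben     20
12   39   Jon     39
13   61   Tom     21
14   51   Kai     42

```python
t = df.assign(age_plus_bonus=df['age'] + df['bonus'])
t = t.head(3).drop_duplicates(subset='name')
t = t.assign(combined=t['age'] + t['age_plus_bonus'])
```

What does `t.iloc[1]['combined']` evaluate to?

133

add column age_plus_bonus = df['age'] + df['bonus']:
    age  name  bonus  age_plus_bonus
0    36  Sara      4              40
1    63  Sara     35              98
2    49   Ben     35              84
3    63   Tom      2              65
4    29   Max      7              36
5    33  Sara     42              75
6    60  Dana     47             107
7    58   Kai     43             101
8    48  Sara     44              92
9    58  Dana     26              84
10   34   Jon     10              44
11   47   Ben     20              67
12   39   Jon     39              78
13   61   Tom     21              82
14   51   Kai     42              93
take first 3 rows:
   age  name  bonus  age_plus_bonus
0   36  Sara      4              40
1   63  Sara     35              98
2   49   Ben     35              84
drop duplicate name (keep=first):
   age  name  bonus  age_plus_bonus
0   36  Sara      4              40
2   49   Ben     35              84
add column combined = t['age'] + t['age_plus_bonus']:
   age  name  bonus  age_plus_bonus  combined
0   36  Sara      4              40        76
2   49   Ben     35              84       133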